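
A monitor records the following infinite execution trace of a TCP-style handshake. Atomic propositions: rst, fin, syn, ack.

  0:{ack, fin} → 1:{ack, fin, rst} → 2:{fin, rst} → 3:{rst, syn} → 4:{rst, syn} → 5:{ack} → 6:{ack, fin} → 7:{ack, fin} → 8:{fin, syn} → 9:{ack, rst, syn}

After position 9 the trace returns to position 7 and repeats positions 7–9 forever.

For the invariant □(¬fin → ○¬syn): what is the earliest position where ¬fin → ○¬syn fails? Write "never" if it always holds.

3

Check ¬fin → ○¬syn at each position in order: 0 ✓, 1 ✓, 2 ✓.
At position 3 the labels are {rst, syn} and the next position 4 has {rst, syn}, so ¬fin → ○¬syn is false there. This is the first violation.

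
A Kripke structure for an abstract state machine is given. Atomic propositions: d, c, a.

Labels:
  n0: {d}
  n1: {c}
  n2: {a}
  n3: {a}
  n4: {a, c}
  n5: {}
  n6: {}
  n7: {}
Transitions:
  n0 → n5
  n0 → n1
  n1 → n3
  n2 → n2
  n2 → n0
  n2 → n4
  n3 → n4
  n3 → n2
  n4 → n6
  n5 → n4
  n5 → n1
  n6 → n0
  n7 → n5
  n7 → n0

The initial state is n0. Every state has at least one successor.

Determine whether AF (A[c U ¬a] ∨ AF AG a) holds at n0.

States satisfying A[c U ¬a] ∨ AF AG a: {n0, n1, n4, n5, n6, n7}.
States satisfying AF (A[c U ¬a] ∨ AF AG a): {n0, n1, n4, n5, n6, n7}.
n0 ∈ Sat(AF (A[c U ¬a] ∨ AF AG a)).

Satisfied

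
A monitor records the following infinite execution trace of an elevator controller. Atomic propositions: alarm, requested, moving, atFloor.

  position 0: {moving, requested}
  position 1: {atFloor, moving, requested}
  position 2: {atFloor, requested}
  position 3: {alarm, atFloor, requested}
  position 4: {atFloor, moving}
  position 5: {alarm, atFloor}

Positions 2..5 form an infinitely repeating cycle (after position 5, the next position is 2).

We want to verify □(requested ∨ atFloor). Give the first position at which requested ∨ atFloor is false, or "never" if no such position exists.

requested ∨ atFloor holds at every position 0..5, and those are all the positions the trace ever visits, so the invariant □(requested ∨ atFloor) is never violated.

never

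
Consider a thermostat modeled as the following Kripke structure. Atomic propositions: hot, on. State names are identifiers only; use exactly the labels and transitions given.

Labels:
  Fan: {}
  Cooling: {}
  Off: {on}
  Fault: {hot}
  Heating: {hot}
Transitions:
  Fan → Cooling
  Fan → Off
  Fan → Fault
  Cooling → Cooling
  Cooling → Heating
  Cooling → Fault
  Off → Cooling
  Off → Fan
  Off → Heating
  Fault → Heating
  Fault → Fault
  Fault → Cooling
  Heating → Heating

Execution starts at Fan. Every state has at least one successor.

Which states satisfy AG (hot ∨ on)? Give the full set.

{Heating}

States satisfying hot ∨ on: {Off, Fault, Heating}.
States satisfying AG (hot ∨ on): {Heating}.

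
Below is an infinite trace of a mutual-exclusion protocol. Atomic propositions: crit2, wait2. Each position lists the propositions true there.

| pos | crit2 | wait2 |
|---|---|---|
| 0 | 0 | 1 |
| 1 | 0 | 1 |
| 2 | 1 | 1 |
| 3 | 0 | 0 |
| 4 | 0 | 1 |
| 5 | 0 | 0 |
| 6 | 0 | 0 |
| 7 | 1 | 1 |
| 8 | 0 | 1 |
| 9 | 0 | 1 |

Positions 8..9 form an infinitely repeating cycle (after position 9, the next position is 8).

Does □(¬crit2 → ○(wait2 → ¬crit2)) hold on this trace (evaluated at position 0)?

¬crit2 → ○(wait2 → ¬crit2) must hold at every position from 0 onward. It fails at position 1, so □(¬crit2 → ○(wait2 → ¬crit2)) is false.
Positions where ¬crit2 holds: 0, 1, 3, 4, 5, 6, 8, 9.
Check ○(wait2 → ¬crit2) at each: 0→ok, 1→fails, 3→ok, 4→ok, 5→ok, 6→fails, 8→ok, 9→ok.

Does not hold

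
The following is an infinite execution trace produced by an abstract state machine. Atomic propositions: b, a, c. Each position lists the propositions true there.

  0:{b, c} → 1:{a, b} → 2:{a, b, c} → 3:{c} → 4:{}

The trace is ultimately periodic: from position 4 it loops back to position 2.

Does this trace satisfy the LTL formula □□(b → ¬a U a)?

□(b → ¬a U a) holds at every position 0..4, and those are all positions ever visited, so □□(b → ¬a U a) holds.

Holds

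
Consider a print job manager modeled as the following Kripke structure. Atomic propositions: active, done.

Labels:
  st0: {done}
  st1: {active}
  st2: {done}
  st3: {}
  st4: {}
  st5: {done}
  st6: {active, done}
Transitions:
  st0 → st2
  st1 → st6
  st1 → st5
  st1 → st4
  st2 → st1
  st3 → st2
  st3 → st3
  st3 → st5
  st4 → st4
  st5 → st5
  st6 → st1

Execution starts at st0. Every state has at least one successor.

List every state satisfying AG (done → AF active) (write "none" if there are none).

States satisfying done → AF active: {st0, st1, st2, st3, st4, st6}.
States satisfying AG (done → AF active): {st4}.

{st4}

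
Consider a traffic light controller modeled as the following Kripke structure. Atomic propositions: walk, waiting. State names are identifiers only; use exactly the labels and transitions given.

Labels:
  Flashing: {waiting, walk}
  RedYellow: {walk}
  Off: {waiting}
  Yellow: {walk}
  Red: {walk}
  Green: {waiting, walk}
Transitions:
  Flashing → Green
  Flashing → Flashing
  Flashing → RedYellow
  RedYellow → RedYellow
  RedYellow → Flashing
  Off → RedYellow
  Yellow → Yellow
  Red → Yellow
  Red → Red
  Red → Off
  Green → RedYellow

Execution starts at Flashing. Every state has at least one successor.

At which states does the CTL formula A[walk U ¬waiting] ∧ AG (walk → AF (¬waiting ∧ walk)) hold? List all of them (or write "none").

States satisfying walk: {Flashing, RedYellow, Yellow, Red, Green}.
States satisfying ¬waiting: {RedYellow, Yellow, Red}.
States satisfying A[walk U ¬waiting]: {RedYellow, Yellow, Red, Green}.
States satisfying walk → AF (¬waiting ∧ walk): {RedYellow, Off, Yellow, Red, Green}.
States satisfying AG (walk → AF (¬waiting ∧ walk)): {Yellow}.
States satisfying A[walk U ¬waiting] ∧ AG (walk → AF (¬waiting ∧ walk)): {Yellow}.

{Yellow}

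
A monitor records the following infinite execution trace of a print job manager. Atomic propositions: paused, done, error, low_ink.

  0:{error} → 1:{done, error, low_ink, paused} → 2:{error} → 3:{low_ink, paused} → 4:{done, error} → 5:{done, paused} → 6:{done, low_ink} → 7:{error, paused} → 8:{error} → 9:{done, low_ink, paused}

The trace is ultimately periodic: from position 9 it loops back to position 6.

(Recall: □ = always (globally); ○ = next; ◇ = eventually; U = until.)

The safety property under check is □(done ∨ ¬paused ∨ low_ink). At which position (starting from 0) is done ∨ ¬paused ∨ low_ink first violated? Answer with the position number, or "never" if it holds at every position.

7

Check done ∨ ¬paused ∨ low_ink at each position in order: 0 ✓, 1 ✓, 2 ✓, 3 ✓, 4 ✓, 5 ✓, 6 ✓.
At position 7 the labels are {error, paused}, so done ∨ ¬paused ∨ low_ink is false there. This is the first violation.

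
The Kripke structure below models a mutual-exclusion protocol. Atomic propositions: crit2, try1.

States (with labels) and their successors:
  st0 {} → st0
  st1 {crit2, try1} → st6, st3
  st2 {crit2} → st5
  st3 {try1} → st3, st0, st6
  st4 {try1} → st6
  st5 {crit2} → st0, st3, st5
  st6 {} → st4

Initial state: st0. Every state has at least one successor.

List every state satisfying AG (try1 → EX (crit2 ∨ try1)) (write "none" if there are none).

{st0}

States satisfying try1 → EX (crit2 ∨ try1): {st0, st1, st2, st3, st5, st6}.
States satisfying AG (try1 → EX (crit2 ∨ try1)): {st0}.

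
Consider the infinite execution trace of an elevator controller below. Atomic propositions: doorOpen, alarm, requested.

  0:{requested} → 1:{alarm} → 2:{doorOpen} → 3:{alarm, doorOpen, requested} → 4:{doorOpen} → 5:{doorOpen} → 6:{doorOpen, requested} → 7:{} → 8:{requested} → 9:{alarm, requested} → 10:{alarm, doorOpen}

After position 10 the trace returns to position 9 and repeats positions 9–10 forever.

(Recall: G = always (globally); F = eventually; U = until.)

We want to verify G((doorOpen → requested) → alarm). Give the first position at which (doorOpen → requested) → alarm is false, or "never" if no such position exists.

At position 0 the labels are {requested}, so (doorOpen → requested) → alarm is false there. This is the first violation.

0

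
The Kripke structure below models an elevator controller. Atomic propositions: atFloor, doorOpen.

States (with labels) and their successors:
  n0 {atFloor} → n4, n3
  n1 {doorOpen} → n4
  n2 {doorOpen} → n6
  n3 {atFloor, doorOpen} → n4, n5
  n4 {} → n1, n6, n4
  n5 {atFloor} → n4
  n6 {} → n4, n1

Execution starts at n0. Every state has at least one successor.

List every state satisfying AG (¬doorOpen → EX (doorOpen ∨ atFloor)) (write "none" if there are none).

{n1, n2, n4, n6}

States satisfying ¬doorOpen → EX (doorOpen ∨ atFloor): {n0, n1, n2, n3, n4, n6}.
States satisfying AG (¬doorOpen → EX (doorOpen ∨ atFloor)): {n1, n2, n4, n6}.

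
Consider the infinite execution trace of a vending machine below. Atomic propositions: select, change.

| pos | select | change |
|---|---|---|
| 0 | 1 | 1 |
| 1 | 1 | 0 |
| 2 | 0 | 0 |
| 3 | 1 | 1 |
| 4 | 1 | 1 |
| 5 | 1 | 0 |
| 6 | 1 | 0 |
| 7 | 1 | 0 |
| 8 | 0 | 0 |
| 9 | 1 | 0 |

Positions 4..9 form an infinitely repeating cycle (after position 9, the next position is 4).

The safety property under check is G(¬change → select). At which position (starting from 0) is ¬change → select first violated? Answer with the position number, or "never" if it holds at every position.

2

Check ¬change → select at each position in order: 0 ✓, 1 ✓.
At position 2 the labels are {}, so ¬change → select is false there. This is the first violation.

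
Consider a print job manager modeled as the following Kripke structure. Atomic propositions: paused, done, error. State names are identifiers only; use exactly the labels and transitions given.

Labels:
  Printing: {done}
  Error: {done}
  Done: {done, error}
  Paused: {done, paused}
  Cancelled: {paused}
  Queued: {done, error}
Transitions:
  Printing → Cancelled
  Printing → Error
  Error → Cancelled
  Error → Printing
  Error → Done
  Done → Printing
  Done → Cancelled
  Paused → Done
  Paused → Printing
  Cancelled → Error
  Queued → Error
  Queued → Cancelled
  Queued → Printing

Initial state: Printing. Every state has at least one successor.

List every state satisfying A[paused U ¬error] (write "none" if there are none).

States satisfying paused: {Paused, Cancelled}.
States satisfying ¬error: {Printing, Error, Paused, Cancelled}.
States satisfying A[paused U ¬error]: {Printing, Error, Paused, Cancelled}.

{Printing, Error, Paused, Cancelled}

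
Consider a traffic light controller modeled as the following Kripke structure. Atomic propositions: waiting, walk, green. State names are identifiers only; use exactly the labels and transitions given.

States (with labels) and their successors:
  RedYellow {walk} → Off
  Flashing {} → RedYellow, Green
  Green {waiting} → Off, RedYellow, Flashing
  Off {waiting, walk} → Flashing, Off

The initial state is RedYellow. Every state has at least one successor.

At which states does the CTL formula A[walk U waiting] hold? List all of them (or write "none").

{RedYellow, Green, Off}

States satisfying walk: {RedYellow, Off}.
States satisfying waiting: {Green, Off}.
States satisfying A[walk U waiting]: {RedYellow, Green, Off}.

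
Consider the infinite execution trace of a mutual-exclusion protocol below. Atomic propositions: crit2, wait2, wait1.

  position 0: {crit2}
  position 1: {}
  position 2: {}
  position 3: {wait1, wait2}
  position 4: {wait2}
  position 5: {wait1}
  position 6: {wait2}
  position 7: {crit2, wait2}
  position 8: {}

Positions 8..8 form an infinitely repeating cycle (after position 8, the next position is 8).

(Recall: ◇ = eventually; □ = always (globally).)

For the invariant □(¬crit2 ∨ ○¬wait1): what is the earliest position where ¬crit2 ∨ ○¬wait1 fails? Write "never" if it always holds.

¬crit2 ∨ ○¬wait1 holds at every position 0..8, and those are all the positions the trace ever visits, so the invariant □(¬crit2 ∨ ○¬wait1) is never violated.

never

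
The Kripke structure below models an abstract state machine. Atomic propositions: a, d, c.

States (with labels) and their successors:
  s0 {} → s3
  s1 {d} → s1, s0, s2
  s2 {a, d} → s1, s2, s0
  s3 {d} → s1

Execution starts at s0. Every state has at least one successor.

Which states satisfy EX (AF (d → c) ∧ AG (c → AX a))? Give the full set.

{s1, s2}

States satisfying AF (d → c) ∧ AG (c → AX a): {s0}.
States satisfying EX (AF (d → c) ∧ AG (c → AX a)): {s1, s2}.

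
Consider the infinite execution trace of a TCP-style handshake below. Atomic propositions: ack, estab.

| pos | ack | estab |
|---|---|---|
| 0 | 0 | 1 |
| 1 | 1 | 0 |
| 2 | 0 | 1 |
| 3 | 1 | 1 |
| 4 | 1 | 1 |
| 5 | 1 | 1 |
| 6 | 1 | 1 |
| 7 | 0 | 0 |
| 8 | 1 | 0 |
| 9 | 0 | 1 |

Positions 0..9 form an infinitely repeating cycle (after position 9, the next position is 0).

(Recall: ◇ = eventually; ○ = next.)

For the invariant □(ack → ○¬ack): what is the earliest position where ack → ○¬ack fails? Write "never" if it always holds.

Check ack → ○¬ack at each position in order: 0 ✓, 1 ✓, 2 ✓.
At position 3 the labels are {ack, estab} and the next position 4 has {ack, estab}, so ack → ○¬ack is false there. This is the first violation.

3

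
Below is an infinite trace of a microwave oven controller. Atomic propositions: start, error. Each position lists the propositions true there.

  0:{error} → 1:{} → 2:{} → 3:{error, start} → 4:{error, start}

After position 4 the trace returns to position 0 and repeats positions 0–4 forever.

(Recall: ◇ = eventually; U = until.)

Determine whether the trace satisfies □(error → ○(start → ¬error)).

No

error → ○(start → ¬error) must hold at every position from 0 onward. It fails at position 3, so □(error → ○(start → ¬error)) is false.
Positions where error holds: 0, 3, 4.
Check ○(start → ¬error) at each: 0→ok, 3→fails, 4→ok.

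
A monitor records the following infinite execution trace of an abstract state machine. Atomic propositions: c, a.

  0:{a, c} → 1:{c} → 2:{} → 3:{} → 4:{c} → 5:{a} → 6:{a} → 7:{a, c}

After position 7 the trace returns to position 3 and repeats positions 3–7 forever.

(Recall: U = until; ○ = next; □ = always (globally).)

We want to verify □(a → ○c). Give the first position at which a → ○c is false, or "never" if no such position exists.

5

Check a → ○c at each position in order: 0 ✓, 1 ✓, 2 ✓, 3 ✓, 4 ✓.
At position 5 the labels are {a} and the next position 6 has {a}, so a → ○c is false there. This is the first violation.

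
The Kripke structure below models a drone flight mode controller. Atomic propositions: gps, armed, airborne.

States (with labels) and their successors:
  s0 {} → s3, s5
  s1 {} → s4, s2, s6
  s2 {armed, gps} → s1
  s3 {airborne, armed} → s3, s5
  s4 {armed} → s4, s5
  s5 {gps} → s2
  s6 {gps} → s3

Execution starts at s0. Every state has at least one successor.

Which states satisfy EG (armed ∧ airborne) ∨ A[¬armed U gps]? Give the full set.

{s2, s3, s5, s6}

States satisfying armed ∧ airborne: {s3}.
States satisfying EG (armed ∧ airborne): {s3}.
States satisfying ¬armed: {s0, s1, s5, s6}.
States satisfying gps: {s2, s5, s6}.
States satisfying A[¬armed U gps]: {s2, s5, s6}.
States satisfying EG (armed ∧ airborne) ∨ A[¬armed U gps]: {s2, s3, s5, s6}.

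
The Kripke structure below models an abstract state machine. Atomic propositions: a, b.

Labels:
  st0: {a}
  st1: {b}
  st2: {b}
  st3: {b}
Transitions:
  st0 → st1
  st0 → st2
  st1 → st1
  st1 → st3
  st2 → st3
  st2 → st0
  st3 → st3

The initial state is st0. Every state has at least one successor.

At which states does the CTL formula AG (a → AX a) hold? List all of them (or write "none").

{st1, st3}

States satisfying a → AX a: {st1, st2, st3}.
States satisfying AG (a → AX a): {st1, st3}.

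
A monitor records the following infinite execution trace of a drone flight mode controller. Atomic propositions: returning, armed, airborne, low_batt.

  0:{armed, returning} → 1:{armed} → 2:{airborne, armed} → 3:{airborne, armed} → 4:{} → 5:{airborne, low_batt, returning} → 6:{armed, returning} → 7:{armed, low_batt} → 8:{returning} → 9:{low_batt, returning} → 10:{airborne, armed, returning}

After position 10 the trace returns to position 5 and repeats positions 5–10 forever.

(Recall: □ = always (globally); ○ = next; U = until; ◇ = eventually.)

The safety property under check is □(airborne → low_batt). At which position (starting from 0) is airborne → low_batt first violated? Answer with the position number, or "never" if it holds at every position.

Check airborne → low_batt at each position in order: 0 ✓, 1 ✓.
At position 2 the labels are {airborne, armed}, so airborne → low_batt is false there. This is the first violation.

2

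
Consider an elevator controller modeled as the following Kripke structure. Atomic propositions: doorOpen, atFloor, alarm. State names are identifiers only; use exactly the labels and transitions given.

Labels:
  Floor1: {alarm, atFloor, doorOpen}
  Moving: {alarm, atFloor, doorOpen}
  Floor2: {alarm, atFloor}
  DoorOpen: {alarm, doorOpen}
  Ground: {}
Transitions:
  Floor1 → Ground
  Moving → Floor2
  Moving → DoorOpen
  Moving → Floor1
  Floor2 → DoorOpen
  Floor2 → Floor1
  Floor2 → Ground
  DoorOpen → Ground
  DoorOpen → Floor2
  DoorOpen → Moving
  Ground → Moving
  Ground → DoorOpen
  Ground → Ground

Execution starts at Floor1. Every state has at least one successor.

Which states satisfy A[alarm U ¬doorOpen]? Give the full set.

States satisfying alarm: {Floor1, Moving, Floor2, DoorOpen}.
States satisfying ¬doorOpen: {Floor2, Ground}.
States satisfying A[alarm U ¬doorOpen]: {Floor1, Floor2, Ground}.

{Floor1, Floor2, Ground}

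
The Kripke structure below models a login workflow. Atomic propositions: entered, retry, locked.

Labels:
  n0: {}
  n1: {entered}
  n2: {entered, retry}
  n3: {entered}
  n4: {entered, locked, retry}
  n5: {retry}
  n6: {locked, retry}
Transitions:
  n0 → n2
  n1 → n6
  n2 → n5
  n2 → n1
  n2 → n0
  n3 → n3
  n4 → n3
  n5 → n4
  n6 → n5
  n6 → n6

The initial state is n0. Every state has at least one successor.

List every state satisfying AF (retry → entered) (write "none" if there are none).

{n0, n1, n2, n3, n4, n5}

States satisfying retry → entered: {n0, n1, n2, n3, n4}.
States satisfying AF (retry → entered): {n0, n1, n2, n3, n4, n5}.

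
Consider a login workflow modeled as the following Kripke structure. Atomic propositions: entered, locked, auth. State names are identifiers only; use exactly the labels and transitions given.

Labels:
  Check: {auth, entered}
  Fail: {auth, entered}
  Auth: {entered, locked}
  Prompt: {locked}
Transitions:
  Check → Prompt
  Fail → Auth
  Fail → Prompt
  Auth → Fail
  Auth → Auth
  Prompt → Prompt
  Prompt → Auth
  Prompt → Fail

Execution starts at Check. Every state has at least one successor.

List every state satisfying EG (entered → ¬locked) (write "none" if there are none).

{Check, Fail, Prompt}

States satisfying entered → ¬locked: {Check, Fail, Prompt}.
States satisfying EG (entered → ¬locked): {Check, Fail, Prompt}.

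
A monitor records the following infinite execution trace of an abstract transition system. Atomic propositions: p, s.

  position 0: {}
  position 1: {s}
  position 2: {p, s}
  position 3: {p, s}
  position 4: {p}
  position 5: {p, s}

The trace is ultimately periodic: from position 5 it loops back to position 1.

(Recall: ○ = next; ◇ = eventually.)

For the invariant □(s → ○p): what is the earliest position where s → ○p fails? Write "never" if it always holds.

5

Check s → ○p at each position in order: 0 ✓, 1 ✓, 2 ✓, 3 ✓, 4 ✓.
At position 5 the labels are {p, s} and the next position 1 has {s}, so s → ○p is false there. This is the first violation.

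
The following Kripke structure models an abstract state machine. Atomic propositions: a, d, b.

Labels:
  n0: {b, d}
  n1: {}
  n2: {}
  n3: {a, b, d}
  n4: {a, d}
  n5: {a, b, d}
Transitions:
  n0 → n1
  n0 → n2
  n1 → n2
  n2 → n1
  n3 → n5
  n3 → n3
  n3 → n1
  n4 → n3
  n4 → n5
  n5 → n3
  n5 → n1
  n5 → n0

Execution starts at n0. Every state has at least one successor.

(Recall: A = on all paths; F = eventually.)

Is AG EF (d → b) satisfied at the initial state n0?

States satisfying EF (d → b): {n0, n1, n2, n3, n4, n5}.
States satisfying AG EF (d → b): {n0, n1, n2, n3, n4, n5}.
Every state reachable from n0 satisfies EF (d → b).
n0 ∈ Sat(AG EF (d → b)).

Holds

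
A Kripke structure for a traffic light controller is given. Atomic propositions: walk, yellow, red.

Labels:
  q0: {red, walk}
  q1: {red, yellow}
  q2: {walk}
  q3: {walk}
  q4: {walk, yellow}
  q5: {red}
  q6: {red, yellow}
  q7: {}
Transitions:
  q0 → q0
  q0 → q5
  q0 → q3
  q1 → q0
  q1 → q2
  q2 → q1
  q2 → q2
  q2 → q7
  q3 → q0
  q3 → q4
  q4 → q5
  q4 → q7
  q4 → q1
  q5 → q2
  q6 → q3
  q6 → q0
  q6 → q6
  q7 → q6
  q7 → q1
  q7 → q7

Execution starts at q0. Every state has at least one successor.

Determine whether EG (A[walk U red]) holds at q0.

States satisfying A[walk U red]: {q0, q1, q5, q6}.
States satisfying EG (A[walk U red]): {q0, q1, q6}.
q0 ∈ Sat(EG (A[walk U red])).

Yes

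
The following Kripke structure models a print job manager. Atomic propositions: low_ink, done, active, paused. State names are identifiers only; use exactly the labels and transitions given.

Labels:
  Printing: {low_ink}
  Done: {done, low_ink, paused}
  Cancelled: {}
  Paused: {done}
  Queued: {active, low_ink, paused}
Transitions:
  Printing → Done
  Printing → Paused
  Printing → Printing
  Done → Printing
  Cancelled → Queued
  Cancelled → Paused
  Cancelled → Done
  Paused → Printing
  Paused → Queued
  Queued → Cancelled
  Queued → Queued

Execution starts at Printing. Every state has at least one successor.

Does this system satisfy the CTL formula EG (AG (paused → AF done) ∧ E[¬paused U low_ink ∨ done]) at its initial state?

States satisfying EG (AG (paused → AF done) ∧ E[¬paused U low_ink ∨ done]): ∅.
No suitable path/successor from Printing witnesses the formula.
Printing ∉ Sat(EG (AG (paused → AF done) ∧ E[¬paused U low_ink ∨ done])).

Violated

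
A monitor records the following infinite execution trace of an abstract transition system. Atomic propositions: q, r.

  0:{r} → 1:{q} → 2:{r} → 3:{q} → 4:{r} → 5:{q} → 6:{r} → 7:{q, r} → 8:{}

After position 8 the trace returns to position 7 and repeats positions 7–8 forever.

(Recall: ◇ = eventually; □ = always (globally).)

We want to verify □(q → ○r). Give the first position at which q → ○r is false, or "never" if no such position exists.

7

Check q → ○r at each position in order: 0 ✓, 1 ✓, 2 ✓, 3 ✓, 4 ✓, 5 ✓, 6 ✓.
At position 7 the labels are {q, r} and the next position 8 has {}, so q → ○r is false there. This is the first violation.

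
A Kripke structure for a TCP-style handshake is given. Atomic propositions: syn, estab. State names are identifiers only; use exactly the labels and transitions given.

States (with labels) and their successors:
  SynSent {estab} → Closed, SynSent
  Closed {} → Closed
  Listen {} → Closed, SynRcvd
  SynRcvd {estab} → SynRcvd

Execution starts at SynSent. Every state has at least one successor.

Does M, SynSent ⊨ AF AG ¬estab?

No

States satisfying AG ¬estab: {Closed}.
States satisfying AF AG ¬estab: {Closed}.
There is a path from SynSent along which AG ¬estab never holds.
SynSent ∉ Sat(AF AG ¬estab).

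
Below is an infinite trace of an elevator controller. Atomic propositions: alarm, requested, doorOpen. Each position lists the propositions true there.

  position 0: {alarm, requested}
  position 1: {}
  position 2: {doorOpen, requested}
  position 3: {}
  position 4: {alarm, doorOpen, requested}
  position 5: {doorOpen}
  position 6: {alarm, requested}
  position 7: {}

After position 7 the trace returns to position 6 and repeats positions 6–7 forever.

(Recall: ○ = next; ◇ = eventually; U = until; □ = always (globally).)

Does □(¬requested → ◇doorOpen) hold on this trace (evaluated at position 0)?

¬requested → ◇doorOpen must hold at every position from 0 onward. It fails at position 7, so □(¬requested → ◇doorOpen) is false.
Positions where ¬requested holds: 1, 3, 5, 7.
Check ◇doorOpen at each: 1→ok, 3→ok, 5→ok, 7→fails.

Does not hold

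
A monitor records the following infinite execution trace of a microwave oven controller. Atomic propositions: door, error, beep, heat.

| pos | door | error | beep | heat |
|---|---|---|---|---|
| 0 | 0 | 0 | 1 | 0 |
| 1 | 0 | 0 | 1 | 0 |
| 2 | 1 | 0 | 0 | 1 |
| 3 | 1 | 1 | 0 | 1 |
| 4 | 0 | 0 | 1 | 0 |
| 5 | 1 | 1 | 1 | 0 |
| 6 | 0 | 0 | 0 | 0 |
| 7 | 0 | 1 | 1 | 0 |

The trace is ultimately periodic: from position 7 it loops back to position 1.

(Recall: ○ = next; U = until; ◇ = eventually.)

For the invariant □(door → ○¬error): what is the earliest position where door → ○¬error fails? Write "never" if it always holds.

2

Check door → ○¬error at each position in order: 0 ✓, 1 ✓.
At position 2 the labels are {door, heat} and the next position 3 has {door, error, heat}, so door → ○¬error is false there. This is the first violation.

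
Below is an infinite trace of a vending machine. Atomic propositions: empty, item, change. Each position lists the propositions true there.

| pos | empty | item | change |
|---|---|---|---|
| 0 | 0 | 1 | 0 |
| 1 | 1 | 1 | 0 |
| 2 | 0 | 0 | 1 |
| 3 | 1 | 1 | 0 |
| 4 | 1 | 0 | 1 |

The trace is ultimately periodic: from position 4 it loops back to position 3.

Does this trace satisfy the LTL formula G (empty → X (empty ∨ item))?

No

empty → X (empty ∨ item) must hold at every position from 0 onward. It fails at position 1, so G (empty → X (empty ∨ item)) is false.
Positions where empty holds: 1, 3, 4.
Check X (empty ∨ item) at each: 1→fails, 3→ok, 4→ok.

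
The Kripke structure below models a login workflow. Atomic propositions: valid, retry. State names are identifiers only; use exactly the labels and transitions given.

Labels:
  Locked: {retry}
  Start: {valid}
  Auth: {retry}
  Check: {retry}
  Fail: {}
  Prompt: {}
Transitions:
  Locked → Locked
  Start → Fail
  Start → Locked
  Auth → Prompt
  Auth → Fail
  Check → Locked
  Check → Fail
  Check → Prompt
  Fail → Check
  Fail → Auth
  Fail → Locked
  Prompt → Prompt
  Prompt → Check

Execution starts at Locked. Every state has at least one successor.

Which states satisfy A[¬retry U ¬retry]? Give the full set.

{Start, Fail, Prompt}

States satisfying ¬retry: {Start, Fail, Prompt}.
States satisfying A[¬retry U ¬retry]: {Start, Fail, Prompt}.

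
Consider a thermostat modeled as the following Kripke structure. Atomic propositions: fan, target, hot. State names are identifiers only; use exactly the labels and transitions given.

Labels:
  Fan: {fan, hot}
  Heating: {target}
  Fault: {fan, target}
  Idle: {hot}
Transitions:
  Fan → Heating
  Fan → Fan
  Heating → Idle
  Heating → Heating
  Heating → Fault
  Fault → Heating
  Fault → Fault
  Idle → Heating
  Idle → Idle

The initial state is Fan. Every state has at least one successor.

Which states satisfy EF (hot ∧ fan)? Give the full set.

{Fan}

States satisfying hot ∧ fan: {Fan}.
States satisfying EF (hot ∧ fan): {Fan}.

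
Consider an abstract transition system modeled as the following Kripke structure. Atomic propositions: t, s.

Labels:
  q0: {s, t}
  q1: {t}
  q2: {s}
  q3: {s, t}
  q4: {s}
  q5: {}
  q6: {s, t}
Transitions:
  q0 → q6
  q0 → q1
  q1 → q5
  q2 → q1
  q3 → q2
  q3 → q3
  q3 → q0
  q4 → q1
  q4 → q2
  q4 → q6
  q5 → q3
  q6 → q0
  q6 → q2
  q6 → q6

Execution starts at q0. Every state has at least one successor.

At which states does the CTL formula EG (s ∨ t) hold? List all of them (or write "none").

{q0, q3, q4, q6}

States satisfying s ∨ t: {q0, q1, q2, q3, q4, q6}.
States satisfying EG (s ∨ t): {q0, q3, q4, q6}.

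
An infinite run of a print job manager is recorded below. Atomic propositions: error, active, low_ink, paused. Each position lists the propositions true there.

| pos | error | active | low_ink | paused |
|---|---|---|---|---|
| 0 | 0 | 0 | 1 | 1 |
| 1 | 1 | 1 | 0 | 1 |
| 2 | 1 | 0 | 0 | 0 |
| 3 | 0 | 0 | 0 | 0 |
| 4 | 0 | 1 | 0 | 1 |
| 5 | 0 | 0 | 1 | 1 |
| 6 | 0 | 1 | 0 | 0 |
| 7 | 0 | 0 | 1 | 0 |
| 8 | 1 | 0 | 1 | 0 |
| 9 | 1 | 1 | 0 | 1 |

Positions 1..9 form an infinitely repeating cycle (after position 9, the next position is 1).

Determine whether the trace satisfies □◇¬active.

Yes

◇¬active holds at every position 0..9, and those are all positions ever visited, so □◇¬active holds.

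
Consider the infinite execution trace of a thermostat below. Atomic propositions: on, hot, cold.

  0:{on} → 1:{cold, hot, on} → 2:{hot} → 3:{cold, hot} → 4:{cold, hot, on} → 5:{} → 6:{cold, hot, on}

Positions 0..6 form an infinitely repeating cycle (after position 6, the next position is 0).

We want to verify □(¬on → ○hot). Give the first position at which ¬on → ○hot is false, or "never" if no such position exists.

never

¬on → ○hot holds at every position 0..6, and those are all the positions the trace ever visits, so the invariant □(¬on → ○hot) is never violated.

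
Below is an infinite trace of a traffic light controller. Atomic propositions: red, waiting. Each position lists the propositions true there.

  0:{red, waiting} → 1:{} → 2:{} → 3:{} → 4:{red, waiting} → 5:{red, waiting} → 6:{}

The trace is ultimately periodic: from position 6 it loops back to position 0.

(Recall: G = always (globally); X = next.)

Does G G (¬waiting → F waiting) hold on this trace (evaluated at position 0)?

Satisfied

G (¬waiting → F waiting) holds at every position 0..6, and those are all positions ever visited, so G G (¬waiting → F waiting) holds.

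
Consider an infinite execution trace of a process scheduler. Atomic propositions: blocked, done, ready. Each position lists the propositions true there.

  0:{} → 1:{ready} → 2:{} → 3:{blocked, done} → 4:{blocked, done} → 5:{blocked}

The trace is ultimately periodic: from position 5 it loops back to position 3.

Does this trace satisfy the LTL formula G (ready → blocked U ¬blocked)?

ready → blocked U ¬blocked holds at every position 0..5, and those are all positions ever visited, so G (ready → blocked U ¬blocked) holds.
Positions where ready holds: 1.
Check blocked U ¬blocked at each: 1→ok.

Holds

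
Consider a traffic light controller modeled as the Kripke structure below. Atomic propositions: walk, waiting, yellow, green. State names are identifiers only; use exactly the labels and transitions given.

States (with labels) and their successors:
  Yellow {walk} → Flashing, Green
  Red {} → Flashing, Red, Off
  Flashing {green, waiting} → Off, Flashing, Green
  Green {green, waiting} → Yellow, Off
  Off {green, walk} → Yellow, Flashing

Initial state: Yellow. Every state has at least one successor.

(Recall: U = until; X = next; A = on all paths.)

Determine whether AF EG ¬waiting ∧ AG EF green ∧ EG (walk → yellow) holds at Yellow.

States satisfying EG ¬waiting: {Red}.
States satisfying AF EG ¬waiting: {Red}.
States satisfying EF green: {Yellow, Red, Flashing, Green, Off}.
States satisfying AG EF green: {Yellow, Red, Flashing, Green, Off}.
States satisfying walk → yellow: {Red, Flashing, Green}.
States satisfying EG (walk → yellow): {Red, Flashing}.
States satisfying AG EF green ∧ EG (walk → yellow): {Red, Flashing}.
States satisfying AF EG ¬waiting ∧ AG EF green ∧ EG (walk → yellow): {Red}.
Yellow ∉ Sat(AF EG ¬waiting ∧ AG EF green ∧ EG (walk → yellow)).

No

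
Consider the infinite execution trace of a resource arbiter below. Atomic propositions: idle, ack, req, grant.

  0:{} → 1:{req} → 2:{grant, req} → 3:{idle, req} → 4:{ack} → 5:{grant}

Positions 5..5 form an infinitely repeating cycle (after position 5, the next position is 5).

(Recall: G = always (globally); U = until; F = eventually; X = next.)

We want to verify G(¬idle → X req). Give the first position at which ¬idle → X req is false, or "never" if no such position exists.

4

Check ¬idle → X req at each position in order: 0 ✓, 1 ✓, 2 ✓, 3 ✓.
At position 4 the labels are {ack} and the next position 5 has {grant}, so ¬idle → X req is false there. This is the first violation.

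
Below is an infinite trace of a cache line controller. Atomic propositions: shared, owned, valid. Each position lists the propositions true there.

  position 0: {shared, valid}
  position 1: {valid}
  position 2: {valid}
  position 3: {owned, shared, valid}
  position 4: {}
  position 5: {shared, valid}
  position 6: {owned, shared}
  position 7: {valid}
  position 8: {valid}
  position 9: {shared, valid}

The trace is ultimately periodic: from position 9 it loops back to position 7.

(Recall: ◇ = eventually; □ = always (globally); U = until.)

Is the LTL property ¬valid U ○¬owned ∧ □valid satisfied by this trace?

Violated

Walking from position 0: ○¬owned first holds at position 0, and ¬valid holds at every earlier position along the way, so ¬valid U ○¬owned holds.
valid must hold at every position from 0 onward. It fails at position 4, so □valid is false.
At position 0: ¬valid U ○¬owned is true; □valid is false; so ¬valid U ○¬owned ∧ □valid is false.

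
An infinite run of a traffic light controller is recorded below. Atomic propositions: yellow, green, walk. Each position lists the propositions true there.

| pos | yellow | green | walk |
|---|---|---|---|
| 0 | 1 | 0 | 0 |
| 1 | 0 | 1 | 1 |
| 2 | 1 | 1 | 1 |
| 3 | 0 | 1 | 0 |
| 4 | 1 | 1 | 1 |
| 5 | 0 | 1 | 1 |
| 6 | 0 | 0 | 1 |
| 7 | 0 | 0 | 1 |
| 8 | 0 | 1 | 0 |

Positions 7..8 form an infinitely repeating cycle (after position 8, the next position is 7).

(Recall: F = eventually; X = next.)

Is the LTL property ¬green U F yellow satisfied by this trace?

Walking from position 0: F yellow first holds at position 0, and ¬green holds at every earlier position along the way, so ¬green U F yellow holds.

Yes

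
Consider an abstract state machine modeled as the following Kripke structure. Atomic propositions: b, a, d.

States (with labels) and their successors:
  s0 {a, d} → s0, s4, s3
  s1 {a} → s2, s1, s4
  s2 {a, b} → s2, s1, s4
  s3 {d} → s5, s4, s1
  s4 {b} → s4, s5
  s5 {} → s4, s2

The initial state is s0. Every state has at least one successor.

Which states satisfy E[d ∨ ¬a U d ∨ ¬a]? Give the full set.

States satisfying d ∨ ¬a: {s0, s3, s4, s5}.
States satisfying E[d ∨ ¬a U d ∨ ¬a]: {s0, s3, s4, s5}.

{s0, s3, s4, s5}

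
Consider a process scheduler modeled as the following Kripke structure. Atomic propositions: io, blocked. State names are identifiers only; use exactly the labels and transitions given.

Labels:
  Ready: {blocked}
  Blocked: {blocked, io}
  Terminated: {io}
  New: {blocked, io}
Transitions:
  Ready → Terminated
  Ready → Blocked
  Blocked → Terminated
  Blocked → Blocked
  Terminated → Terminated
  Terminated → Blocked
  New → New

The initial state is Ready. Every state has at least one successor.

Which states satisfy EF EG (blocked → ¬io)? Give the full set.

States satisfying EG (blocked → ¬io): {Ready, Terminated}.
States satisfying EF EG (blocked → ¬io): {Ready, Blocked, Terminated}.

{Ready, Blocked, Terminated}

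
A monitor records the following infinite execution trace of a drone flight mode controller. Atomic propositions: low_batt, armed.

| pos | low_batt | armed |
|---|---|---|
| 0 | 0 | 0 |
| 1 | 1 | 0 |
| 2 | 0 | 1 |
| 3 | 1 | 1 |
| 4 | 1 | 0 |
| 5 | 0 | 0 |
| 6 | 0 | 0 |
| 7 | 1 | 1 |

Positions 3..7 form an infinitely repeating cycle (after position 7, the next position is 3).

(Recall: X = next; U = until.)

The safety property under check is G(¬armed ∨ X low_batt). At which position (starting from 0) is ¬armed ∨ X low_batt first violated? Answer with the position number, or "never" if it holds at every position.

¬armed ∨ X low_batt holds at every position 0..7, and those are all the positions the trace ever visits, so the invariant G(¬armed ∨ X low_batt) is never violated.

never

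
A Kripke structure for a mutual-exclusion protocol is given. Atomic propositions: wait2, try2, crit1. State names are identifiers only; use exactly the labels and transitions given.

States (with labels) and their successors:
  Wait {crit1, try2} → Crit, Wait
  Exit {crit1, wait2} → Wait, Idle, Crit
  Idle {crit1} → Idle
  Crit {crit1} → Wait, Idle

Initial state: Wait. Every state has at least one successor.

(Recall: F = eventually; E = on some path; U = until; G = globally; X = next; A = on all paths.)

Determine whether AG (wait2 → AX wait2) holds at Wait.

Yes

States satisfying wait2 → AX wait2: {Wait, Idle, Crit}.
States satisfying AG (wait2 → AX wait2): {Wait, Idle, Crit}.
Every state reachable from Wait satisfies wait2 → AX wait2.
Wait ∈ Sat(AG (wait2 → AX wait2)).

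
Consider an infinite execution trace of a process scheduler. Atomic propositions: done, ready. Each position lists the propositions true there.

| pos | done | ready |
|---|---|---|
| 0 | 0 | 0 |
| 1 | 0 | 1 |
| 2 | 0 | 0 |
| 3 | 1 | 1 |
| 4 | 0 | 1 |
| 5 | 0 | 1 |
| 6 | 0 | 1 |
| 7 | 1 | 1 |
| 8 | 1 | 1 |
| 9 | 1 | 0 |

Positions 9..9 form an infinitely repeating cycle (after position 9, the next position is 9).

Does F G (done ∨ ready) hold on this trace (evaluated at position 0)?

G (done ∨ ready) holds at position 3, which is reachable from 0, so F G (done ∨ ready) holds.

Satisfied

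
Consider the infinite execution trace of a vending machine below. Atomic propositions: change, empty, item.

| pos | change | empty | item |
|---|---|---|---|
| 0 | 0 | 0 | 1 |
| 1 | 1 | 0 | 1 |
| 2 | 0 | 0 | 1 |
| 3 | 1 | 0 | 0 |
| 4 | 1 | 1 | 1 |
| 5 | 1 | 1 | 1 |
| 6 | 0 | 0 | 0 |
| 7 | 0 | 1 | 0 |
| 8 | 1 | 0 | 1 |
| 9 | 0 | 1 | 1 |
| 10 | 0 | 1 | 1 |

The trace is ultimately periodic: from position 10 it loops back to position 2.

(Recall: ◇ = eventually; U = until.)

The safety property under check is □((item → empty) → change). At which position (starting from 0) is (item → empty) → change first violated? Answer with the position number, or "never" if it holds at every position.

Check (item → empty) → change at each position in order: 0 ✓, 1 ✓, 2 ✓, 3 ✓, 4 ✓, 5 ✓.
At position 6 the labels are {}, so (item → empty) → change is false there. This is the first violation.

6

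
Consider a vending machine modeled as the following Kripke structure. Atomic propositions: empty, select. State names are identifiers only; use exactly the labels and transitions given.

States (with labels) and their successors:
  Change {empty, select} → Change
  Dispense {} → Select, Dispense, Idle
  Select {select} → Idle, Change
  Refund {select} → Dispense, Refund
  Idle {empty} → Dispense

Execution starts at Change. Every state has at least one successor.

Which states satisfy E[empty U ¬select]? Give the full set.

States satisfying empty: {Change, Idle}.
States satisfying ¬select: {Dispense, Idle}.
States satisfying E[empty U ¬select]: {Dispense, Idle}.

{Dispense, Idle}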